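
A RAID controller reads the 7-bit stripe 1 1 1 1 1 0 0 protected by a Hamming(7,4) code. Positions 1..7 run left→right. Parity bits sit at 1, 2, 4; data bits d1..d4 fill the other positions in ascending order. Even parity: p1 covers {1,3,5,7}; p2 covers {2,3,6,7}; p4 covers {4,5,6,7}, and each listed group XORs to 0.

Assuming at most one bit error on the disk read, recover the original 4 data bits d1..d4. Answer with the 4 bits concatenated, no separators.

s1 (pos 1,3,5,7): 1⊕1⊕1⊕0 = 1
s2 (pos 2,3,6,7): 1⊕1⊕0⊕0 = 0
s4 (pos 4,5,6,7): 1⊕1⊕0⊕0 = 0
Syndrome s4…s1 = 001 → error at position 1.
Flip position 1: 1111100 → 0111100
Read data bits from positions 3,5,6,7: 1100

1100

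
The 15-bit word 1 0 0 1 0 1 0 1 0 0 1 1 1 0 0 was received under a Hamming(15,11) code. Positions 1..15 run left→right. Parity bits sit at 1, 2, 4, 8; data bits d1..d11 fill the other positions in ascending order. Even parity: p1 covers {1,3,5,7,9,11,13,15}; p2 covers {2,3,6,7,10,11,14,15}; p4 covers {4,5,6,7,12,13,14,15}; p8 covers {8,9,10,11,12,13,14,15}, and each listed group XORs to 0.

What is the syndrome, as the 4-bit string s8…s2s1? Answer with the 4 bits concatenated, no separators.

0001

s1 (pos 1,3,5,7,9,11,13,15): 1⊕0⊕0⊕0⊕0⊕1⊕1⊕0 = 1
s2 (pos 2,3,6,7,10,11,14,15): 0⊕0⊕1⊕0⊕0⊕1⊕0⊕0 = 0
s4 (pos 4,5,6,7,12,13,14,15): 1⊕0⊕1⊕0⊕1⊕1⊕0⊕0 = 0
s8 (pos 8,9,10,11,12,13,14,15): 1⊕0⊕0⊕1⊕1⊕1⊕0⊕0 = 0
Syndrome s8…s1 = 0001 → error at position 1.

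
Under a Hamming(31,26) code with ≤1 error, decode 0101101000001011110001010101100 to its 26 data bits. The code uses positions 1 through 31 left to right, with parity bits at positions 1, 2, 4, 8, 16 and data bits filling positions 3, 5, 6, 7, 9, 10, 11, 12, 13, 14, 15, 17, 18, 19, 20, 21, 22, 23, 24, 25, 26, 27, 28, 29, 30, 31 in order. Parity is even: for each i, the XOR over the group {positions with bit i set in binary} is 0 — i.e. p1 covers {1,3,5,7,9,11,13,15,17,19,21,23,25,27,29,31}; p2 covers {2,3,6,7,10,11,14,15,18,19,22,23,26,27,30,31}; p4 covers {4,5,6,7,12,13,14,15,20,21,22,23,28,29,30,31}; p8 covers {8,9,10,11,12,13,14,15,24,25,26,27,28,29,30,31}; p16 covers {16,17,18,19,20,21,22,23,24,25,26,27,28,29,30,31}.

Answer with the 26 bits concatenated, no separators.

s1 (pos 1,3,5,7,9,11,13,15,17,19,21,23,25,27,29,31): 0⊕0⊕1⊕1⊕0⊕0⊕1⊕1⊕1⊕0⊕0⊕0⊕0⊕0⊕1⊕0 = 0
s2 (pos 2,3,6,7,10,11,14,15,18,19,22,23,26,27,30,31): 1⊕0⊕0⊕1⊕0⊕0⊕0⊕1⊕1⊕0⊕1⊕0⊕1⊕0⊕0⊕0 = 0
s4 (pos 4,5,6,7,12,13,14,15,20,21,22,23,28,29,30,31): 1⊕1⊕0⊕1⊕0⊕1⊕0⊕1⊕0⊕0⊕1⊕0⊕1⊕1⊕0⊕0 = 0
s8 (pos 8,9,10,11,12,13,14,15,24,25,26,27,28,29,30,31): 0⊕0⊕0⊕0⊕0⊕1⊕0⊕1⊕1⊕0⊕1⊕0⊕1⊕1⊕0⊕0 = 0
s16 (pos 16,17,18,19,20,21,22,23,24,25,26,27,28,29,30,31): 1⊕1⊕1⊕0⊕0⊕0⊕1⊕0⊕1⊕0⊕1⊕0⊕1⊕1⊕0⊕0 = 0
Syndrome s16…s1 = 00000 → no error.
Read data bits from positions 3,5,6,7,9,10,11,12,13,14,15,17,18,19,20,21,22,23,24,25,26,27,28,29,30,31: 01010000101110001010101100

01010000101110001010101100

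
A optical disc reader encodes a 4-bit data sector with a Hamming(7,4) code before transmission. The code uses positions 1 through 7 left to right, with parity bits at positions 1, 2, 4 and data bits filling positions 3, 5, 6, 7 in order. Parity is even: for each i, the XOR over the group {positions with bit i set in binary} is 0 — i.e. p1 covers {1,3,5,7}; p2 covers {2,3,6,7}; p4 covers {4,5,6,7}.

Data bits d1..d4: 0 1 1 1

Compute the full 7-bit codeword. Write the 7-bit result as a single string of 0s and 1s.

0001111

Place data at non-parity positions: p1 p2 0 p4 1 1 1
p1 (pos 1,3,5,7): XOR of data positions = 0⊕1⊕1 = 0
p2 (pos 2,3,6,7): XOR of data positions = 0⊕1⊕1 = 0
p4 (pos 4,5,6,7): XOR of data positions = 1⊕1⊕1 = 1
Codeword: 0001111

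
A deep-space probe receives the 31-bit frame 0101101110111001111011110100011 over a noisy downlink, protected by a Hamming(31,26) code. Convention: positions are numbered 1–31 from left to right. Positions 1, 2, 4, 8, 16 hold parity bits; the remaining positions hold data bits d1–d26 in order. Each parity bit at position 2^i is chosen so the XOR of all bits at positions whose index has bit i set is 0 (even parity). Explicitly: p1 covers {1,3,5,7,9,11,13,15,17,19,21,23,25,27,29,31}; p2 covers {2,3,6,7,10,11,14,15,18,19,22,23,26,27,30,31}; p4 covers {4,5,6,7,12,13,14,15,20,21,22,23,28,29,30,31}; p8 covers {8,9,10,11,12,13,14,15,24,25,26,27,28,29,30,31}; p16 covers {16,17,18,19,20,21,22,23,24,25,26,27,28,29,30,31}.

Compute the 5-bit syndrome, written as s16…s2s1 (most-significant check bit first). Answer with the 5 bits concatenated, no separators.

11000

s1 (pos 1,3,5,7,9,11,13,15,17,19,21,23,25,27,29,31): 0⊕0⊕1⊕1⊕1⊕1⊕1⊕0⊕1⊕1⊕1⊕1⊕0⊕0⊕0⊕1 = 0
s2 (pos 2,3,6,7,10,11,14,15,18,19,22,23,26,27,30,31): 1⊕0⊕0⊕1⊕0⊕1⊕0⊕0⊕1⊕1⊕1⊕1⊕1⊕0⊕1⊕1 = 0
s4 (pos 4,5,6,7,12,13,14,15,20,21,22,23,28,29,30,31): 1⊕1⊕0⊕1⊕1⊕1⊕0⊕0⊕0⊕1⊕1⊕1⊕0⊕0⊕1⊕1 = 0
s8 (pos 8,9,10,11,12,13,14,15,24,25,26,27,28,29,30,31): 1⊕1⊕0⊕1⊕1⊕1⊕0⊕0⊕1⊕0⊕1⊕0⊕0⊕0⊕1⊕1 = 1
s16 (pos 16,17,18,19,20,21,22,23,24,25,26,27,28,29,30,31): 1⊕1⊕1⊕1⊕0⊕1⊕1⊕1⊕1⊕0⊕1⊕0⊕0⊕0⊕1⊕1 = 1
Syndrome s16…s1 = 11000 → error at position 24.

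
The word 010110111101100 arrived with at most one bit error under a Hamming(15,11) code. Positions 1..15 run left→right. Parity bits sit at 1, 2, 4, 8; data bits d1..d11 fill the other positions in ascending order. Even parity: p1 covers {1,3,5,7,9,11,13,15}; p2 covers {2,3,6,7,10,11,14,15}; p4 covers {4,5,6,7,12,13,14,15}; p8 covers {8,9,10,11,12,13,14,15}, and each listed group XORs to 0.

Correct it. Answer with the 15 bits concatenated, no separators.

s1 (pos 1,3,5,7,9,11,13,15): 0⊕0⊕1⊕1⊕1⊕0⊕1⊕0 = 0
s2 (pos 2,3,6,7,10,11,14,15): 1⊕0⊕0⊕1⊕1⊕0⊕0⊕0 = 1
s4 (pos 4,5,6,7,12,13,14,15): 1⊕1⊕0⊕1⊕1⊕1⊕0⊕0 = 1
s8 (pos 8,9,10,11,12,13,14,15): 1⊕1⊕1⊕0⊕1⊕1⊕0⊕0 = 1
Syndrome s8…s1 = 1110 → error at position 14.
Flip position 14: 010110111101100 → 010110111101110

010110111101110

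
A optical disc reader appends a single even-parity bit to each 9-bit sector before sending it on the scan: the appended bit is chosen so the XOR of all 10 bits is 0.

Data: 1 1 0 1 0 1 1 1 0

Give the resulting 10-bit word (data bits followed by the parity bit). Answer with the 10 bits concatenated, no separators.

XOR of the 9 data bits: 1⊕1⊕0⊕1⊕0⊕1⊕1⊕1⊕0 = 0
Parity bit = 0 (so all 10 bits XOR to 0).

1101011100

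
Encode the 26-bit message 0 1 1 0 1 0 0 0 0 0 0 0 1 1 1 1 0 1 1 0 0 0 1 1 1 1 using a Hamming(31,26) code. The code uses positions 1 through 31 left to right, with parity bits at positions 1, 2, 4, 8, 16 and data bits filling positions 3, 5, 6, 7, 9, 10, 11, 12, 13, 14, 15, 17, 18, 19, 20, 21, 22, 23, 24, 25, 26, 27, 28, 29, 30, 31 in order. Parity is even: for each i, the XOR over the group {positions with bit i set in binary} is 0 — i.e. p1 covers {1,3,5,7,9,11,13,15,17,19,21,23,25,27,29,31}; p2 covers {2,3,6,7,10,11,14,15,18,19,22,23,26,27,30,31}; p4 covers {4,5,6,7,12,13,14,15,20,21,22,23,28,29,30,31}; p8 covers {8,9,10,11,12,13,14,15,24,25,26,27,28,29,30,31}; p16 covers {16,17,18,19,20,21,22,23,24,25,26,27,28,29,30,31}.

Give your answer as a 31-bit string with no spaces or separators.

1001110010000000011110110001111

Place data at non-parity positions: p1 p2 0 p4 1 1 0 p8 1 0 0 0 0 0 0 p16 0 1 1 1 1 0 1 1 0 0 0 1 1 1 1
p1 (pos 1,3,5,7,9,11,13,15,17,19,21,23,25,27,29,31): XOR of data positions = 0⊕1⊕0⊕1⊕0⊕0⊕0⊕0⊕1⊕1⊕1⊕0⊕0⊕1⊕1 = 1
p2 (pos 2,3,6,7,10,11,14,15,18,19,22,23,26,27,30,31): XOR of data positions = 0⊕1⊕0⊕0⊕0⊕0⊕0⊕1⊕1⊕0⊕1⊕0⊕0⊕1⊕1 = 0
p4 (pos 4,5,6,7,12,13,14,15,20,21,22,23,28,29,30,31): XOR of data positions = 1⊕1⊕0⊕0⊕0⊕0⊕0⊕1⊕1⊕0⊕1⊕1⊕1⊕1⊕1 = 1
p8 (pos 8,9,10,11,12,13,14,15,24,25,26,27,28,29,30,31): XOR of data positions = 1⊕0⊕0⊕0⊕0⊕0⊕0⊕1⊕0⊕0⊕0⊕1⊕1⊕1⊕1 = 0
p16 (pos 16,17,18,19,20,21,22,23,24,25,26,27,28,29,30,31): XOR of data positions = 0⊕1⊕1⊕1⊕1⊕0⊕1⊕1⊕0⊕0⊕0⊕1⊕1⊕1⊕1 = 0
Codeword: 1001110010000000011110110001111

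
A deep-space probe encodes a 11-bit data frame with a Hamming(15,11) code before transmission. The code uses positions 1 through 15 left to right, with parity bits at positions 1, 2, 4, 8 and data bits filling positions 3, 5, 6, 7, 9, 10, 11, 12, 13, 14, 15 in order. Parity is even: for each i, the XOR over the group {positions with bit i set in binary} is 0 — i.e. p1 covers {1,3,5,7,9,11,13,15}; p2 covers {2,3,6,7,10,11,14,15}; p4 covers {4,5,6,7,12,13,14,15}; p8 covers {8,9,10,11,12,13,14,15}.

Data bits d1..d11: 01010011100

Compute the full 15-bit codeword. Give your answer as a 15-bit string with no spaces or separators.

Place data at non-parity positions: p1 p2 0 p4 1 0 1 p8 0 0 1 1 1 0 0
p1 (pos 1,3,5,7,9,11,13,15): XOR of data positions = 0⊕1⊕1⊕0⊕1⊕1⊕0 = 0
p2 (pos 2,3,6,7,10,11,14,15): XOR of data positions = 0⊕0⊕1⊕0⊕1⊕0⊕0 = 0
p4 (pos 4,5,6,7,12,13,14,15): XOR of data positions = 1⊕0⊕1⊕1⊕1⊕0⊕0 = 0
p8 (pos 8,9,10,11,12,13,14,15): XOR of data positions = 0⊕0⊕1⊕1⊕1⊕0⊕0 = 1
Codeword: 000010110011100

000010110011100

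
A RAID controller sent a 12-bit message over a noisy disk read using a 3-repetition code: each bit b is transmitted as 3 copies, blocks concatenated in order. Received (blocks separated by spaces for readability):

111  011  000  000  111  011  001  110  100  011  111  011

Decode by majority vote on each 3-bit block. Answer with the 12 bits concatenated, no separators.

Block 1 (111): 3 ones → 1
Block 2 (011): 2 ones → 1
Block 3 (000): 0 ones → 0
Block 4 (000): 0 ones → 0
Block 5 (111): 3 ones → 1
Block 6 (011): 2 ones → 1
Block 7 (001): 1 one → 0
Block 8 (110): 2 ones → 1
Block 9 (100): 1 one → 0
Block 10 (011): 2 ones → 1
Block 11 (111): 3 ones → 1
Block 12 (011): 2 ones → 1

110011010111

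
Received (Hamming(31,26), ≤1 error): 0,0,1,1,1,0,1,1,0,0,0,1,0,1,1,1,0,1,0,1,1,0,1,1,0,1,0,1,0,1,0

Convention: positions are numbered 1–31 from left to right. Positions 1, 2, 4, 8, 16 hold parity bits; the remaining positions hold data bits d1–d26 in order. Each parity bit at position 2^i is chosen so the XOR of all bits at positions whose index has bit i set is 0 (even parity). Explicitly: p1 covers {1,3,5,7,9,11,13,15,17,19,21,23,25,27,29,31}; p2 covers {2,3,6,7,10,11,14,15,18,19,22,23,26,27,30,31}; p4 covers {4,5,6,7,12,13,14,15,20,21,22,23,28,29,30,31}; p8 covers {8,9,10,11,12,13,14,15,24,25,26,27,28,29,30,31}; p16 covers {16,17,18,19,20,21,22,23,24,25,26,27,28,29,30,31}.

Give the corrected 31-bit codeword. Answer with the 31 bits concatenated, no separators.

s1 (pos 1,3,5,7,9,11,13,15,17,19,21,23,25,27,29,31): 0⊕1⊕1⊕1⊕0⊕0⊕0⊕1⊕0⊕0⊕1⊕1⊕0⊕0⊕0⊕0 = 0
s2 (pos 2,3,6,7,10,11,14,15,18,19,22,23,26,27,30,31): 0⊕1⊕0⊕1⊕0⊕0⊕1⊕1⊕1⊕0⊕0⊕1⊕1⊕0⊕1⊕0 = 0
s4 (pos 4,5,6,7,12,13,14,15,20,21,22,23,28,29,30,31): 1⊕1⊕0⊕1⊕1⊕0⊕1⊕1⊕1⊕1⊕0⊕1⊕1⊕0⊕1⊕0 = 1
s8 (pos 8,9,10,11,12,13,14,15,24,25,26,27,28,29,30,31): 1⊕0⊕0⊕0⊕1⊕0⊕1⊕1⊕1⊕0⊕1⊕0⊕1⊕0⊕1⊕0 = 0
s16 (pos 16,17,18,19,20,21,22,23,24,25,26,27,28,29,30,31): 1⊕0⊕1⊕0⊕1⊕1⊕0⊕1⊕1⊕0⊕1⊕0⊕1⊕0⊕1⊕0 = 1
Syndrome s16…s1 = 10100 → error at position 20.
Flip position 20: 0011101100010111010110110101010 → 0011101100010111010010110101010

0011101100010111010010110101010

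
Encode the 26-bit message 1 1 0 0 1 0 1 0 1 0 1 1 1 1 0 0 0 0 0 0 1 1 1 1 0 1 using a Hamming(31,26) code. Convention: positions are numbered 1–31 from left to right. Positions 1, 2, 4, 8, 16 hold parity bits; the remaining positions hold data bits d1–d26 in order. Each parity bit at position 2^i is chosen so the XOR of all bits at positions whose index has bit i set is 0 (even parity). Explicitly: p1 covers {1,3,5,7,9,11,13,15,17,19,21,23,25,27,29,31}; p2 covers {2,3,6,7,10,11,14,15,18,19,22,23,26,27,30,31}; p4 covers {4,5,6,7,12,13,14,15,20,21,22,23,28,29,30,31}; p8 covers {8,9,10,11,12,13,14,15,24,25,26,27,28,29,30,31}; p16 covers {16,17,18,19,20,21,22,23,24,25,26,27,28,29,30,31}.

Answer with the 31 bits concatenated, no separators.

Place data at non-parity positions: p1 p2 1 p4 1 0 0 p8 1 0 1 0 1 0 1 p16 1 1 1 0 0 0 0 0 0 1 1 1 1 0 1
p1 (pos 1,3,5,7,9,11,13,15,17,19,21,23,25,27,29,31): XOR of data positions = 1⊕1⊕0⊕1⊕1⊕1⊕1⊕1⊕1⊕0⊕0⊕0⊕1⊕1⊕1 = 1
p2 (pos 2,3,6,7,10,11,14,15,18,19,22,23,26,27,30,31): XOR of data positions = 1⊕0⊕0⊕0⊕1⊕0⊕1⊕1⊕1⊕0⊕0⊕1⊕1⊕0⊕1 = 0
p4 (pos 4,5,6,7,12,13,14,15,20,21,22,23,28,29,30,31): XOR of data positions = 1⊕0⊕0⊕0⊕1⊕0⊕1⊕0⊕0⊕0⊕0⊕1⊕1⊕0⊕1 = 0
p8 (pos 8,9,10,11,12,13,14,15,24,25,26,27,28,29,30,31): XOR of data positions = 1⊕0⊕1⊕0⊕1⊕0⊕1⊕0⊕0⊕1⊕1⊕1⊕1⊕0⊕1 = 1
p16 (pos 16,17,18,19,20,21,22,23,24,25,26,27,28,29,30,31): XOR of data positions = 1⊕1⊕1⊕0⊕0⊕0⊕0⊕0⊕0⊕1⊕1⊕1⊕1⊕0⊕1 = 0
Codeword: 1010100110101010111000000111101

1010100110101010111000000111101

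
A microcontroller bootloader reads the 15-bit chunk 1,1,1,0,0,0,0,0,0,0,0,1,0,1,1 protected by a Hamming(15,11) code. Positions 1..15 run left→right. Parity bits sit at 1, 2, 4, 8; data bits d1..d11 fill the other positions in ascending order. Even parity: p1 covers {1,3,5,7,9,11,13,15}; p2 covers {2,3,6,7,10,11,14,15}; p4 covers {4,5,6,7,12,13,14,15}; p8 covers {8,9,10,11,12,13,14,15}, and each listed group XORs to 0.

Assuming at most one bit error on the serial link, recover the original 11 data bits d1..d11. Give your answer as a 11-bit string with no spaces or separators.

10000001111

s1 (pos 1,3,5,7,9,11,13,15): 1⊕1⊕0⊕0⊕0⊕0⊕0⊕1 = 1
s2 (pos 2,3,6,7,10,11,14,15): 1⊕1⊕0⊕0⊕0⊕0⊕1⊕1 = 0
s4 (pos 4,5,6,7,12,13,14,15): 0⊕0⊕0⊕0⊕1⊕0⊕1⊕1 = 1
s8 (pos 8,9,10,11,12,13,14,15): 0⊕0⊕0⊕0⊕1⊕0⊕1⊕1 = 1
Syndrome s8…s1 = 1101 → error at position 13.
Flip position 13: 111000000001011 → 111000000001111
Read data bits from positions 3,5,6,7,9,10,11,12,13,14,15: 10000001111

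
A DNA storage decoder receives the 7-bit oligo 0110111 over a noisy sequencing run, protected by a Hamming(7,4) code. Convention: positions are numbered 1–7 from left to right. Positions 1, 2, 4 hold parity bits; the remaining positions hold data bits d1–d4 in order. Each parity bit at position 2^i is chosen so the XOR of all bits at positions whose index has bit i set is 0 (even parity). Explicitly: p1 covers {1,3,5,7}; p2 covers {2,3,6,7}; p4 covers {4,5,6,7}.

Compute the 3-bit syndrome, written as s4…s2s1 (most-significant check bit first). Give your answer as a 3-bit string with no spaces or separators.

101

s1 (pos 1,3,5,7): 0⊕1⊕1⊕1 = 1
s2 (pos 2,3,6,7): 1⊕1⊕1⊕1 = 0
s4 (pos 4,5,6,7): 0⊕1⊕1⊕1 = 1
Syndrome s4…s1 = 101 → error at position 5.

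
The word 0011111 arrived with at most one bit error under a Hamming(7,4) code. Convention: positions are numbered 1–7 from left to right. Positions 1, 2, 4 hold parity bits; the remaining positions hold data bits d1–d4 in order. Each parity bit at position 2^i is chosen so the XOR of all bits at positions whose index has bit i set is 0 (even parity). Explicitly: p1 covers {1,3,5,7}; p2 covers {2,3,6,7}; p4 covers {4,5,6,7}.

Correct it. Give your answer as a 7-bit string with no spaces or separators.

0001111

s1 (pos 1,3,5,7): 0⊕1⊕1⊕1 = 1
s2 (pos 2,3,6,7): 0⊕1⊕1⊕1 = 1
s4 (pos 4,5,6,7): 1⊕1⊕1⊕1 = 0
Syndrome s4…s1 = 011 → error at position 3.
Flip position 3: 0011111 → 0001111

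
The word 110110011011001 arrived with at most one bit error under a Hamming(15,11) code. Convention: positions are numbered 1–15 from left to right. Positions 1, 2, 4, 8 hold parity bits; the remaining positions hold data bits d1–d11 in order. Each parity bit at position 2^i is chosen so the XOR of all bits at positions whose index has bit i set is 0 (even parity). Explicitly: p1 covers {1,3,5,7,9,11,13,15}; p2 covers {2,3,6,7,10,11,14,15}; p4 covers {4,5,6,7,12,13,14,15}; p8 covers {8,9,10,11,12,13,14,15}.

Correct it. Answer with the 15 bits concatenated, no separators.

110110011001001

s1 (pos 1,3,5,7,9,11,13,15): 1⊕0⊕1⊕0⊕1⊕1⊕0⊕1 = 1
s2 (pos 2,3,6,7,10,11,14,15): 1⊕0⊕0⊕0⊕0⊕1⊕0⊕1 = 1
s4 (pos 4,5,6,7,12,13,14,15): 1⊕1⊕0⊕0⊕1⊕0⊕0⊕1 = 0
s8 (pos 8,9,10,11,12,13,14,15): 1⊕1⊕0⊕1⊕1⊕0⊕0⊕1 = 1
Syndrome s8…s1 = 1011 → error at position 11.
Flip position 11: 110110011011001 → 110110011001001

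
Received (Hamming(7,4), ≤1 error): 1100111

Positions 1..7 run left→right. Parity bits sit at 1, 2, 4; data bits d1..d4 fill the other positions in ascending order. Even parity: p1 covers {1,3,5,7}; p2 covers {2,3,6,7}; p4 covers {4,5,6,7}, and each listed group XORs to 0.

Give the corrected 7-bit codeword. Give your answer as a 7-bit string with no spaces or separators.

1100110

s1 (pos 1,3,5,7): 1⊕0⊕1⊕1 = 1
s2 (pos 2,3,6,7): 1⊕0⊕1⊕1 = 1
s4 (pos 4,5,6,7): 0⊕1⊕1⊕1 = 1
Syndrome s4…s1 = 111 → error at position 7.
Flip position 7: 1100111 → 1100110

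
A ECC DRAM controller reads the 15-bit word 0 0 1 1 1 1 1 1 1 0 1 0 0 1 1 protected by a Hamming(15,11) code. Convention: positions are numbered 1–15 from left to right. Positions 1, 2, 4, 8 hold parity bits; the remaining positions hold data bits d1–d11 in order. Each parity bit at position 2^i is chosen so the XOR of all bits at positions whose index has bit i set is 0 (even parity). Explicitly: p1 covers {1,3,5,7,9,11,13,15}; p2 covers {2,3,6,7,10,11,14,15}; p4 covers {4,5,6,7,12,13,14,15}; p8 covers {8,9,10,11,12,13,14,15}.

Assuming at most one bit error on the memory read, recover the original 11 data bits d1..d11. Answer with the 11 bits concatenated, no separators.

s1 (pos 1,3,5,7,9,11,13,15): 0⊕1⊕1⊕1⊕1⊕1⊕0⊕1 = 0
s2 (pos 2,3,6,7,10,11,14,15): 0⊕1⊕1⊕1⊕0⊕1⊕1⊕1 = 0
s4 (pos 4,5,6,7,12,13,14,15): 1⊕1⊕1⊕1⊕0⊕0⊕1⊕1 = 0
s8 (pos 8,9,10,11,12,13,14,15): 1⊕1⊕0⊕1⊕0⊕0⊕1⊕1 = 1
Syndrome s8…s1 = 1000 → error at position 8.
Flip position 8: 001111111010011 → 001111101010011
Read data bits from positions 3,5,6,7,9,10,11,12,13,14,15: 11111010011

11111010011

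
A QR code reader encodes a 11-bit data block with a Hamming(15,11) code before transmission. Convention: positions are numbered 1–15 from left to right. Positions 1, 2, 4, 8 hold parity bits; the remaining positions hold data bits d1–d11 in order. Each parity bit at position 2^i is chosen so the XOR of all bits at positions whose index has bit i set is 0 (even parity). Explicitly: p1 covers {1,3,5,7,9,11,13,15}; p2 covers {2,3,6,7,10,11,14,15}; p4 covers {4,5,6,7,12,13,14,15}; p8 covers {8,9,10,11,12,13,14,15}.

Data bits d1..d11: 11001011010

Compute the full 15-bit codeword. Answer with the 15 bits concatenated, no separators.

Place data at non-parity positions: p1 p2 1 p4 1 0 0 p8 1 0 1 1 0 1 0
p1 (pos 1,3,5,7,9,11,13,15): XOR of data positions = 1⊕1⊕0⊕1⊕1⊕0⊕0 = 0
p2 (pos 2,3,6,7,10,11,14,15): XOR of data positions = 1⊕0⊕0⊕0⊕1⊕1⊕0 = 1
p4 (pos 4,5,6,7,12,13,14,15): XOR of data positions = 1⊕0⊕0⊕1⊕0⊕1⊕0 = 1
p8 (pos 8,9,10,11,12,13,14,15): XOR of data positions = 1⊕0⊕1⊕1⊕0⊕1⊕0 = 0
Codeword: 011110001011010

011110001011010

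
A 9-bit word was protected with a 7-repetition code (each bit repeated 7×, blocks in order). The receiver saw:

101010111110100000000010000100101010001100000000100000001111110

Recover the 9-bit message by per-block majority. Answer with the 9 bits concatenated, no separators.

110000001

Block 1 (1010101): 4 ones → 1
Block 2 (1111010): 5 ones → 1
Block 3 (0000000): 0 ones → 0
Block 4 (0100001): 2 ones → 0
Block 5 (0010101): 3 ones → 0
Block 6 (0001100): 2 ones → 0
Block 7 (0000001): 1 one → 0
Block 8 (0000000): 0 ones → 0
Block 9 (1111110): 6 ones → 1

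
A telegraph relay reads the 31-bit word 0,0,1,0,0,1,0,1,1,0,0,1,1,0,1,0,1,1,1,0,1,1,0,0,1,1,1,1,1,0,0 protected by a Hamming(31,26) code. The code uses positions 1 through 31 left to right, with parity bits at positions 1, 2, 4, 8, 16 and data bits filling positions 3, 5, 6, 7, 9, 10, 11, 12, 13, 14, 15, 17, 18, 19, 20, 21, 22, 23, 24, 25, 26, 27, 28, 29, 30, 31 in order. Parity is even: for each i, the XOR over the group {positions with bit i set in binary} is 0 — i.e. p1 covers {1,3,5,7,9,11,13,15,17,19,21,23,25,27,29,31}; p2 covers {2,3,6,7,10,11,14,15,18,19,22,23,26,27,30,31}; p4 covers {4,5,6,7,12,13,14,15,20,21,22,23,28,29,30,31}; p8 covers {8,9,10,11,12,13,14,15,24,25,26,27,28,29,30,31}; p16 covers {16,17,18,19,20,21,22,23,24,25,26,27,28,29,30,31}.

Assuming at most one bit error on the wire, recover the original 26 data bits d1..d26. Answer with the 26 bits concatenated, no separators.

s1 (pos 1,3,5,7,9,11,13,15,17,19,21,23,25,27,29,31): 0⊕1⊕0⊕0⊕1⊕0⊕1⊕1⊕1⊕1⊕1⊕0⊕1⊕1⊕1⊕0 = 0
s2 (pos 2,3,6,7,10,11,14,15,18,19,22,23,26,27,30,31): 0⊕1⊕1⊕0⊕0⊕0⊕0⊕1⊕1⊕1⊕1⊕0⊕1⊕1⊕0⊕0 = 0
s4 (pos 4,5,6,7,12,13,14,15,20,21,22,23,28,29,30,31): 0⊕0⊕1⊕0⊕1⊕1⊕0⊕1⊕0⊕1⊕1⊕0⊕1⊕1⊕0⊕0 = 0
s8 (pos 8,9,10,11,12,13,14,15,24,25,26,27,28,29,30,31): 1⊕1⊕0⊕0⊕1⊕1⊕0⊕1⊕0⊕1⊕1⊕1⊕1⊕1⊕0⊕0 = 0
s16 (pos 16,17,18,19,20,21,22,23,24,25,26,27,28,29,30,31): 0⊕1⊕1⊕1⊕0⊕1⊕1⊕0⊕0⊕1⊕1⊕1⊕1⊕1⊕0⊕0 = 0
Syndrome s16…s1 = 00000 → no error.
Read data bits from positions 3,5,6,7,9,10,11,12,13,14,15,17,18,19,20,21,22,23,24,25,26,27,28,29,30,31: 10101001101111011001111100

10101001101111011001111100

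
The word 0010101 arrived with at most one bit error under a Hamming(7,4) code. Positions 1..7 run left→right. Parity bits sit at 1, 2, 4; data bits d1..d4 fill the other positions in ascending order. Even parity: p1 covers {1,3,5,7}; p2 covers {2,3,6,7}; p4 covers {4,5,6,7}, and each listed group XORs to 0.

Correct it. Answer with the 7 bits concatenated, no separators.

1010101

s1 (pos 1,3,5,7): 0⊕1⊕1⊕1 = 1
s2 (pos 2,3,6,7): 0⊕1⊕0⊕1 = 0
s4 (pos 4,5,6,7): 0⊕1⊕0⊕1 = 0
Syndrome s4…s1 = 001 → error at position 1.
Flip position 1: 0010101 → 1010101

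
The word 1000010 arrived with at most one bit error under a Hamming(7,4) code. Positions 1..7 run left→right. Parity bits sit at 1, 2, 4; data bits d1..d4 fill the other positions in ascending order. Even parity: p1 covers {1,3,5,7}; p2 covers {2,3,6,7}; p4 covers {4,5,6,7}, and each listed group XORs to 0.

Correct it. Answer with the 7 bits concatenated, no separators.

s1 (pos 1,3,5,7): 1⊕0⊕0⊕0 = 1
s2 (pos 2,3,6,7): 0⊕0⊕1⊕0 = 1
s4 (pos 4,5,6,7): 0⊕0⊕1⊕0 = 1
Syndrome s4…s1 = 111 → error at position 7.
Flip position 7: 1000010 → 1000011

1000011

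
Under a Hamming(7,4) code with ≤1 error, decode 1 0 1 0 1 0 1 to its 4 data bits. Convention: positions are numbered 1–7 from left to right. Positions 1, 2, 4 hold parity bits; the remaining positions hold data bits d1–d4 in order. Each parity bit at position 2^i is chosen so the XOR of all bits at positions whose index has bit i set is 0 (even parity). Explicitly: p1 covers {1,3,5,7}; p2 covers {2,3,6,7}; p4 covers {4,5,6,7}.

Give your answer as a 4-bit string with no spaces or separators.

1101

s1 (pos 1,3,5,7): 1⊕1⊕1⊕1 = 0
s2 (pos 2,3,6,7): 0⊕1⊕0⊕1 = 0
s4 (pos 4,5,6,7): 0⊕1⊕0⊕1 = 0
Syndrome s4…s1 = 000 → no error.
Read data bits from positions 3,5,6,7: 1101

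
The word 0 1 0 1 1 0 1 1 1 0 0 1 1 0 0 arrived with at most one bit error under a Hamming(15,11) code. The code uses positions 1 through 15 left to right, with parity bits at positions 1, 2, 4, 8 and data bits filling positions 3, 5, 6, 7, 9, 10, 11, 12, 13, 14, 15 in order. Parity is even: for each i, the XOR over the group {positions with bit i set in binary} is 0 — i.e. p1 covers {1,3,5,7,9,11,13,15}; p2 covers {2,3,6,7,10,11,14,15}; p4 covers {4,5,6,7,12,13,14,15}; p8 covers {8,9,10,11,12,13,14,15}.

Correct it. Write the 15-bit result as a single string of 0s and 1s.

010010111001100

s1 (pos 1,3,5,7,9,11,13,15): 0⊕0⊕1⊕1⊕1⊕0⊕1⊕0 = 0
s2 (pos 2,3,6,7,10,11,14,15): 1⊕0⊕0⊕1⊕0⊕0⊕0⊕0 = 0
s4 (pos 4,5,6,7,12,13,14,15): 1⊕1⊕0⊕1⊕1⊕1⊕0⊕0 = 1
s8 (pos 8,9,10,11,12,13,14,15): 1⊕1⊕0⊕0⊕1⊕1⊕0⊕0 = 0
Syndrome s8…s1 = 0100 → error at position 4.
Flip position 4: 010110111001100 → 010010111001100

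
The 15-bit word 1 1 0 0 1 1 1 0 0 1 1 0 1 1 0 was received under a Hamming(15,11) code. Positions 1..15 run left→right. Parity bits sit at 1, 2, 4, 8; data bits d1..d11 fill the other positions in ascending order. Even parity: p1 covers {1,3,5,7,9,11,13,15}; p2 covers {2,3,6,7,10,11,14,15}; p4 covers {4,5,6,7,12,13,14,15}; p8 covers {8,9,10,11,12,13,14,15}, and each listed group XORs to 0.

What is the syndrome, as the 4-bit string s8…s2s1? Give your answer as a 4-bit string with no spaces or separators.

s1 (pos 1,3,5,7,9,11,13,15): 1⊕0⊕1⊕1⊕0⊕1⊕1⊕0 = 1
s2 (pos 2,3,6,7,10,11,14,15): 1⊕0⊕1⊕1⊕1⊕1⊕1⊕0 = 0
s4 (pos 4,5,6,7,12,13,14,15): 0⊕1⊕1⊕1⊕0⊕1⊕1⊕0 = 1
s8 (pos 8,9,10,11,12,13,14,15): 0⊕0⊕1⊕1⊕0⊕1⊕1⊕0 = 0
Syndrome s8…s1 = 0101 → error at position 5.

0101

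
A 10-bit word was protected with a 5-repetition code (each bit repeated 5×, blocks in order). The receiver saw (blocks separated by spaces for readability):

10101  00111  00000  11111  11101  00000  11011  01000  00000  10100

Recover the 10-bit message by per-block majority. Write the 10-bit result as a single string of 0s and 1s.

Block 1 (10101): 3 ones → 1
Block 2 (00111): 3 ones → 1
Block 3 (00000): 0 ones → 0
Block 4 (11111): 5 ones → 1
Block 5 (11101): 4 ones → 1
Block 6 (00000): 0 ones → 0
Block 7 (11011): 4 ones → 1
Block 8 (01000): 1 one → 0
Block 9 (00000): 0 ones → 0
Block 10 (10100): 2 ones → 0

1101101000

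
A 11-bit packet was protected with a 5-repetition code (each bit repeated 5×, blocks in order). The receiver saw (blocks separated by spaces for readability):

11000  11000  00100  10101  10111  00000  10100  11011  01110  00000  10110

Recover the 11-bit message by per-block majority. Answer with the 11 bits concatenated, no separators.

Block 1 (11000): 2 ones → 0
Block 2 (11000): 2 ones → 0
Block 3 (00100): 1 one → 0
Block 4 (10101): 3 ones → 1
Block 5 (10111): 4 ones → 1
Block 6 (00000): 0 ones → 0
Block 7 (10100): 2 ones → 0
Block 8 (11011): 4 ones → 1
Block 9 (01110): 3 ones → 1
Block 10 (00000): 0 ones → 0
Block 11 (10110): 3 ones → 1

00011001101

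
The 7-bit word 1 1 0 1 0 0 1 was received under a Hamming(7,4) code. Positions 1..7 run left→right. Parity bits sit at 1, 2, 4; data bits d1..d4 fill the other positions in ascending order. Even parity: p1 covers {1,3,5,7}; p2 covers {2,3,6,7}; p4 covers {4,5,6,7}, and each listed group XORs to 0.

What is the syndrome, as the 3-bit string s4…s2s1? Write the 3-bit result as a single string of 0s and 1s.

s1 (pos 1,3,5,7): 1⊕0⊕0⊕1 = 0
s2 (pos 2,3,6,7): 1⊕0⊕0⊕1 = 0
s4 (pos 4,5,6,7): 1⊕0⊕0⊕1 = 0
Syndrome s4…s1 = 000 → no error.

000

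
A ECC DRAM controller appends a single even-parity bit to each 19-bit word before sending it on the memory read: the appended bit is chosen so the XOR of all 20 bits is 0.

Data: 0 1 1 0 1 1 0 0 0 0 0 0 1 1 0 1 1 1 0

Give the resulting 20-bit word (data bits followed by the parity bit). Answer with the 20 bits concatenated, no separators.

01101100000011011101

XOR of the 19 data bits: 0⊕1⊕1⊕0⊕1⊕1⊕0⊕0⊕0⊕0⊕0⊕0⊕1⊕1⊕0⊕1⊕1⊕1⊕0 = 1
Parity bit = 1 (so all 20 bits XOR to 0).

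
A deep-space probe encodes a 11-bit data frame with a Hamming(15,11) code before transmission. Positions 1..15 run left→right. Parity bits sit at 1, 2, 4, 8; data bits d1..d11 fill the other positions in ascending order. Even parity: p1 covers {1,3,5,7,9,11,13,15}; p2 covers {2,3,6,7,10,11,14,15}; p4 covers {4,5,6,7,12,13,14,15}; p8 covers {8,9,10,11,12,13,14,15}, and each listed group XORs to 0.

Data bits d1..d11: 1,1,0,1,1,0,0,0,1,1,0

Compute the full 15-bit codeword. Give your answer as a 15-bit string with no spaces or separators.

111010111000110

Place data at non-parity positions: p1 p2 1 p4 1 0 1 p8 1 0 0 0 1 1 0
p1 (pos 1,3,5,7,9,11,13,15): XOR of data positions = 1⊕1⊕1⊕1⊕0⊕1⊕0 = 1
p2 (pos 2,3,6,7,10,11,14,15): XOR of data positions = 1⊕0⊕1⊕0⊕0⊕1⊕0 = 1
p4 (pos 4,5,6,7,12,13,14,15): XOR of data positions = 1⊕0⊕1⊕0⊕1⊕1⊕0 = 0
p8 (pos 8,9,10,11,12,13,14,15): XOR of data positions = 1⊕0⊕0⊕0⊕1⊕1⊕0 = 1
Codeword: 111010111000110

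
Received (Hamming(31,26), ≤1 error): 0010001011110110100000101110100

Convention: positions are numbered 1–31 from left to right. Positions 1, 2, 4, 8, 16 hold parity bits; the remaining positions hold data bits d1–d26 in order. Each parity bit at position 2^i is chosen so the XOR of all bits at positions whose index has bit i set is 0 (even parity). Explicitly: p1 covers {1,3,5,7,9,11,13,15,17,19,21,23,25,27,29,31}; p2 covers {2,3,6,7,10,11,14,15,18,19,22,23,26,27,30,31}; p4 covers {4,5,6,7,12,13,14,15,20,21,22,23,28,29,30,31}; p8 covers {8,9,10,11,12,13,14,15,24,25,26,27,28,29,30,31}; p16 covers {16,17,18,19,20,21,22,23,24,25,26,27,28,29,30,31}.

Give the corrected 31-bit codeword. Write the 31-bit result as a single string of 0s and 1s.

0110001011110110100000101110100

s1 (pos 1,3,5,7,9,11,13,15,17,19,21,23,25,27,29,31): 0⊕1⊕0⊕1⊕1⊕1⊕0⊕1⊕1⊕0⊕0⊕1⊕1⊕1⊕1⊕0 = 0
s2 (pos 2,3,6,7,10,11,14,15,18,19,22,23,26,27,30,31): 0⊕1⊕0⊕1⊕1⊕1⊕1⊕1⊕0⊕0⊕0⊕1⊕1⊕1⊕0⊕0 = 1
s4 (pos 4,5,6,7,12,13,14,15,20,21,22,23,28,29,30,31): 0⊕0⊕0⊕1⊕1⊕0⊕1⊕1⊕0⊕0⊕0⊕1⊕0⊕1⊕0⊕0 = 0
s8 (pos 8,9,10,11,12,13,14,15,24,25,26,27,28,29,30,31): 0⊕1⊕1⊕1⊕1⊕0⊕1⊕1⊕0⊕1⊕1⊕1⊕0⊕1⊕0⊕0 = 0
s16 (pos 16,17,18,19,20,21,22,23,24,25,26,27,28,29,30,31): 0⊕1⊕0⊕0⊕0⊕0⊕0⊕1⊕0⊕1⊕1⊕1⊕0⊕1⊕0⊕0 = 0
Syndrome s16…s1 = 00010 → error at position 2.
Flip position 2: 0010001011110110100000101110100 → 0110001011110110100000101110100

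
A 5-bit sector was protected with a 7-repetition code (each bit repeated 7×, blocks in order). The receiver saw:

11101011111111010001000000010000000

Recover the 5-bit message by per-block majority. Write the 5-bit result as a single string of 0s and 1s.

11000

Block 1 (1110101): 5 ones → 1
Block 2 (1111111): 7 ones → 1
Block 3 (0100010): 2 ones → 0
Block 4 (0000001): 1 one → 0
Block 5 (0000000): 0 ones → 0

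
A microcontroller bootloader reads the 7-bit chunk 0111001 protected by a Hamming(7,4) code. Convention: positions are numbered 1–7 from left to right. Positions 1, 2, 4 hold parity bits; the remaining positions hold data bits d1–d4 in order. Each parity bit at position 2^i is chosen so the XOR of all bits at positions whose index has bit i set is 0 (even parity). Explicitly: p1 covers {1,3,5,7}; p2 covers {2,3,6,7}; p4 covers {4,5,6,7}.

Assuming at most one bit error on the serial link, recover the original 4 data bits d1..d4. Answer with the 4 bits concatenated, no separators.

s1 (pos 1,3,5,7): 0⊕1⊕0⊕1 = 0
s2 (pos 2,3,6,7): 1⊕1⊕0⊕1 = 1
s4 (pos 4,5,6,7): 1⊕0⊕0⊕1 = 0
Syndrome s4…s1 = 010 → error at position 2.
Flip position 2: 0111001 → 0011001
Read data bits from positions 3,5,6,7: 1001

1001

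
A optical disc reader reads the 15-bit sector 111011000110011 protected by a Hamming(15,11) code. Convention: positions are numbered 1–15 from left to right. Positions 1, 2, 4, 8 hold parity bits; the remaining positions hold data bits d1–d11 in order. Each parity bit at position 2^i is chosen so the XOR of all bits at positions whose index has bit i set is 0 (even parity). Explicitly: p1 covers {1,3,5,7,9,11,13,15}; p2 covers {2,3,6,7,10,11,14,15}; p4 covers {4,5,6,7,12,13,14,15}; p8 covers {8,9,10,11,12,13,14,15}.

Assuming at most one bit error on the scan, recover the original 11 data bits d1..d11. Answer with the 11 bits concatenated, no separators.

s1 (pos 1,3,5,7,9,11,13,15): 1⊕1⊕1⊕0⊕0⊕1⊕0⊕1 = 1
s2 (pos 2,3,6,7,10,11,14,15): 1⊕1⊕1⊕0⊕1⊕1⊕1⊕1 = 1
s4 (pos 4,5,6,7,12,13,14,15): 0⊕1⊕1⊕0⊕0⊕0⊕1⊕1 = 0
s8 (pos 8,9,10,11,12,13,14,15): 0⊕0⊕1⊕1⊕0⊕0⊕1⊕1 = 0
Syndrome s8…s1 = 0011 → error at position 3.
Flip position 3: 111011000110011 → 110011000110011
Read data bits from positions 3,5,6,7,9,10,11,12,13,14,15: 01100110011

01100110011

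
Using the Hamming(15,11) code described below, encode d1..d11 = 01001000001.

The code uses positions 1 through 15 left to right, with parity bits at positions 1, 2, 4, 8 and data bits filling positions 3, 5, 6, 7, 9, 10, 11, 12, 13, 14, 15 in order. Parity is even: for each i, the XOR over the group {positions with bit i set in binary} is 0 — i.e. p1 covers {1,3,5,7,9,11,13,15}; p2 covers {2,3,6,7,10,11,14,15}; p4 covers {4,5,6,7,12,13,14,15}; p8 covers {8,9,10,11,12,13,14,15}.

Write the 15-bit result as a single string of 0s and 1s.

110010001000001

Place data at non-parity positions: p1 p2 0 p4 1 0 0 p8 1 0 0 0 0 0 1
p1 (pos 1,3,5,7,9,11,13,15): XOR of data positions = 0⊕1⊕0⊕1⊕0⊕0⊕1 = 1
p2 (pos 2,3,6,7,10,11,14,15): XOR of data positions = 0⊕0⊕0⊕0⊕0⊕0⊕1 = 1
p4 (pos 4,5,6,7,12,13,14,15): XOR of data positions = 1⊕0⊕0⊕0⊕0⊕0⊕1 = 0
p8 (pos 8,9,10,11,12,13,14,15): XOR of data positions = 1⊕0⊕0⊕0⊕0⊕0⊕1 = 0
Codeword: 110010001000001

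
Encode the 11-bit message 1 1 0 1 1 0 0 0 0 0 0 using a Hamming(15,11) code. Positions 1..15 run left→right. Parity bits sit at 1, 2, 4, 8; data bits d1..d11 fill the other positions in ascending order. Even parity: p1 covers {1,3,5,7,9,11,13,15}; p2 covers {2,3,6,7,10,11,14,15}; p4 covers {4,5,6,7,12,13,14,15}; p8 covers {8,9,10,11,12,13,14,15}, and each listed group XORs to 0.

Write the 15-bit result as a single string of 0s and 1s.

001010111000000

Place data at non-parity positions: p1 p2 1 p4 1 0 1 p8 1 0 0 0 0 0 0
p1 (pos 1,3,5,7,9,11,13,15): XOR of data positions = 1⊕1⊕1⊕1⊕0⊕0⊕0 = 0
p2 (pos 2,3,6,7,10,11,14,15): XOR of data positions = 1⊕0⊕1⊕0⊕0⊕0⊕0 = 0
p4 (pos 4,5,6,7,12,13,14,15): XOR of data positions = 1⊕0⊕1⊕0⊕0⊕0⊕0 = 0
p8 (pos 8,9,10,11,12,13,14,15): XOR of data positions = 1⊕0⊕0⊕0⊕0⊕0⊕0 = 1
Codeword: 001010111000000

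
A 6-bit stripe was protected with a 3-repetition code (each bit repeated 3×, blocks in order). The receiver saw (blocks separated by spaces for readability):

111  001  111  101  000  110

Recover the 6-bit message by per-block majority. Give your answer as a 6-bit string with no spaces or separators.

101101

Block 1 (111): 3 ones → 1
Block 2 (001): 1 one → 0
Block 3 (111): 3 ones → 1
Block 4 (101): 2 ones → 1
Block 5 (000): 0 ones → 0
Block 6 (110): 2 ones → 1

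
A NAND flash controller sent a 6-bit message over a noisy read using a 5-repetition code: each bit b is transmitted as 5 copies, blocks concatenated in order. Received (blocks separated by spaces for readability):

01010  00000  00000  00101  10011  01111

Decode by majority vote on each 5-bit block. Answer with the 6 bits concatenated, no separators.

000011

Block 1 (01010): 2 ones → 0
Block 2 (00000): 0 ones → 0
Block 3 (00000): 0 ones → 0
Block 4 (00101): 2 ones → 0
Block 5 (10011): 3 ones → 1
Block 6 (01111): 4 ones → 1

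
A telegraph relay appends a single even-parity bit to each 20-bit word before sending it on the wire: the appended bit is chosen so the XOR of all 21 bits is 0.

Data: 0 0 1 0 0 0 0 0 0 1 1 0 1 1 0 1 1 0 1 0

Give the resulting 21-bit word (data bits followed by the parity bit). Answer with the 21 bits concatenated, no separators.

XOR of the 20 data bits: 0⊕0⊕1⊕0⊕0⊕0⊕0⊕0⊕0⊕1⊕1⊕0⊕1⊕1⊕0⊕1⊕1⊕0⊕1⊕0 = 0
Parity bit = 0 (so all 21 bits XOR to 0).

001000000110110110100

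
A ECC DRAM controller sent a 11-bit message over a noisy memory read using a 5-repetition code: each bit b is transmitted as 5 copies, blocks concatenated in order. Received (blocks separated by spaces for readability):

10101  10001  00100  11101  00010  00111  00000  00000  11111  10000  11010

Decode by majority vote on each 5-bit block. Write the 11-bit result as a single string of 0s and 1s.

Block 1 (10101): 3 ones → 1
Block 2 (10001): 2 ones → 0
Block 3 (00100): 1 one → 0
Block 4 (11101): 4 ones → 1
Block 5 (00010): 1 one → 0
Block 6 (00111): 3 ones → 1
Block 7 (00000): 0 ones → 0
Block 8 (00000): 0 ones → 0
Block 9 (11111): 5 ones → 1
Block 10 (10000): 1 one → 0
Block 11 (11010): 3 ones → 1

10010100101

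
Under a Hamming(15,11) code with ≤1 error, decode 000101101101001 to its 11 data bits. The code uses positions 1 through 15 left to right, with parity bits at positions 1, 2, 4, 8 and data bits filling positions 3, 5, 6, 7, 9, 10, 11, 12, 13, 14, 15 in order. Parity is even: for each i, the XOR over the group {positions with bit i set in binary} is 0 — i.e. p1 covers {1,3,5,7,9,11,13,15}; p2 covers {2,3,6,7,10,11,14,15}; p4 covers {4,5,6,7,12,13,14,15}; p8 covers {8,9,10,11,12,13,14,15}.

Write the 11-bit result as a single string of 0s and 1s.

01111101001

s1 (pos 1,3,5,7,9,11,13,15): 0⊕0⊕0⊕1⊕1⊕0⊕0⊕1 = 1
s2 (pos 2,3,6,7,10,11,14,15): 0⊕0⊕1⊕1⊕1⊕0⊕0⊕1 = 0
s4 (pos 4,5,6,7,12,13,14,15): 1⊕0⊕1⊕1⊕1⊕0⊕0⊕1 = 1
s8 (pos 8,9,10,11,12,13,14,15): 0⊕1⊕1⊕0⊕1⊕0⊕0⊕1 = 0
Syndrome s8…s1 = 0101 → error at position 5.
Flip position 5: 000101101101001 → 000111101101001
Read data bits from positions 3,5,6,7,9,10,11,12,13,14,15: 01111101001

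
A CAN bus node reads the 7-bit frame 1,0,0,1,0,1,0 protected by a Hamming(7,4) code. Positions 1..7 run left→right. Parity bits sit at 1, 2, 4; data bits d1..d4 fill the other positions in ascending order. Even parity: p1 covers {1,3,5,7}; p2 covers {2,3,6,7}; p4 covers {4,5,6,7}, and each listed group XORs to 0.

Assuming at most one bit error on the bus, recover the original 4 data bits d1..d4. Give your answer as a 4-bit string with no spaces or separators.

s1 (pos 1,3,5,7): 1⊕0⊕0⊕0 = 1
s2 (pos 2,3,6,7): 0⊕0⊕1⊕0 = 1
s4 (pos 4,5,6,7): 1⊕0⊕1⊕0 = 0
Syndrome s4…s1 = 011 → error at position 3.
Flip position 3: 1001010 → 1011010
Read data bits from positions 3,5,6,7: 1010

1010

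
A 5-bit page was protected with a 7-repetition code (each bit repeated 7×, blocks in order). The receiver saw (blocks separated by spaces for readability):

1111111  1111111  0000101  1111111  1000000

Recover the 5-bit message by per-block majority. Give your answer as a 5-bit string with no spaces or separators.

Block 1 (1111111): 7 ones → 1
Block 2 (1111111): 7 ones → 1
Block 3 (0000101): 2 ones → 0
Block 4 (1111111): 7 ones → 1
Block 5 (1000000): 1 one → 0

11010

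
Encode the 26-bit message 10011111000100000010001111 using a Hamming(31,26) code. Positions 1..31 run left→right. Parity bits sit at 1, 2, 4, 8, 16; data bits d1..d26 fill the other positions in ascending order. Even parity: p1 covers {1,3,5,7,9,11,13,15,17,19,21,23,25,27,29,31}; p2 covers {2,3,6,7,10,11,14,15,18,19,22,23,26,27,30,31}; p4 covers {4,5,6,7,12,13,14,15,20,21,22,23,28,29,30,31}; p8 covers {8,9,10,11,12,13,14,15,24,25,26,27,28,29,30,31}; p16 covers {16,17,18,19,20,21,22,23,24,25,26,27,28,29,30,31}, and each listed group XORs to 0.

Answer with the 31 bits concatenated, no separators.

Place data at non-parity positions: p1 p2 1 p4 0 0 1 p8 1 1 1 1 0 0 0 p16 1 0 0 0 0 0 0 1 0 0 0 1 1 1 1
p1 (pos 1,3,5,7,9,11,13,15,17,19,21,23,25,27,29,31): XOR of data positions = 1⊕0⊕1⊕1⊕1⊕0⊕0⊕1⊕0⊕0⊕0⊕0⊕0⊕1⊕1 = 1
p2 (pos 2,3,6,7,10,11,14,15,18,19,22,23,26,27,30,31): XOR of data positions = 1⊕0⊕1⊕1⊕1⊕0⊕0⊕0⊕0⊕0⊕0⊕0⊕0⊕1⊕1 = 0
p4 (pos 4,5,6,7,12,13,14,15,20,21,22,23,28,29,30,31): XOR of data positions = 0⊕0⊕1⊕1⊕0⊕0⊕0⊕0⊕0⊕0⊕0⊕1⊕1⊕1⊕1 = 0
p8 (pos 8,9,10,11,12,13,14,15,24,25,26,27,28,29,30,31): XOR of data positions = 1⊕1⊕1⊕1⊕0⊕0⊕0⊕1⊕0⊕0⊕0⊕1⊕1⊕1⊕1 = 1
p16 (pos 16,17,18,19,20,21,22,23,24,25,26,27,28,29,30,31): XOR of data positions = 1⊕0⊕0⊕0⊕0⊕0⊕0⊕1⊕0⊕0⊕0⊕1⊕1⊕1⊕1 = 0
Codeword: 1010001111110000100000010001111

1010001111110000100000010001111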